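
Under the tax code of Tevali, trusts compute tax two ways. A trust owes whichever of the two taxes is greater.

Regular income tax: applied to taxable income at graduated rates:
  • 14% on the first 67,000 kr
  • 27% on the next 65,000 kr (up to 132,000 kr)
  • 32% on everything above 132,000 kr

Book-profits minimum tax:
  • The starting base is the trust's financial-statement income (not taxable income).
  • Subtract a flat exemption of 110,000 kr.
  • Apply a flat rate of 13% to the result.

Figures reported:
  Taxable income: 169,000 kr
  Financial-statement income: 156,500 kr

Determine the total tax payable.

38,770 kr

Book-profits minimum tax:
  Base (financial-statement income): 156,500 kr
  Less exemption 110,000 kr → base 46,500 kr
  46,500 kr × 13% = 6,045 kr

Regular income tax:
  67,000 kr × 14% = 9,380 kr
  65,000 kr × 27% = 17,550 kr
  37,000 kr × 32% = 11,840 kr
  → 38,770 kr

38,770 kr > 6,045 kr, so the regular income tax governs.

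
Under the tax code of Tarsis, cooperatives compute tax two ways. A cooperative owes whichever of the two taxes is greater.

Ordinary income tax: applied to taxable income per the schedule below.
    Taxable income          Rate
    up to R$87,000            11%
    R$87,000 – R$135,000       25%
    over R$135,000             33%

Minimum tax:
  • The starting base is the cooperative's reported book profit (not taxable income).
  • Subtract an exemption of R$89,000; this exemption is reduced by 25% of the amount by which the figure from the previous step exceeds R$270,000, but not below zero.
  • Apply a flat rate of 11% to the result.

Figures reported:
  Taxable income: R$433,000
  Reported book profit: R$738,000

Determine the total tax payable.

Minimum tax:
  Base (reported book profit): R$738,000
  Exemption: 25% × (R$738,000 − R$270,000) = R$117,000 ≥ R$89,000, so the exemption is fully phased out
  Base: R$738,000 − R$0 = R$738,000
  R$738,000 × 11% = R$81,180

Ordinary income tax:
  R$87,000 × 11% = R$9,570
  R$48,000 × 25% = R$12,000
  R$298,000 × 33% = R$98,340
  → R$119,910

R$119,910 > R$81,180, so the ordinary income tax governs.

R$119,910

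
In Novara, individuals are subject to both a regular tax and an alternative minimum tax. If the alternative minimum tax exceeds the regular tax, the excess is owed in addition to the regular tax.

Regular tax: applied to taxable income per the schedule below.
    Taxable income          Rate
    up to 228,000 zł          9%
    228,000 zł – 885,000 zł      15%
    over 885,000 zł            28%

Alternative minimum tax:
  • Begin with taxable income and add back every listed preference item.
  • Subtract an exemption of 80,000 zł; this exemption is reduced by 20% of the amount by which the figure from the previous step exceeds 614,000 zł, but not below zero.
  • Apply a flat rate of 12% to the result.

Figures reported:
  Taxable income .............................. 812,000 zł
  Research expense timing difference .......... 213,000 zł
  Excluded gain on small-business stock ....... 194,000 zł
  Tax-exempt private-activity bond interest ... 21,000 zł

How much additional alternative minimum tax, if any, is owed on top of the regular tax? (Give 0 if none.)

40,680 zł

Regular tax:
  228,000 zł × 9% = 20,520 zł
  584,000 zł × 15% = 87,600 zł
  → 108,120 zł

Alternative minimum tax:
  Adjusted income: 812,000 zł + 213,000 zł + 194,000 zł + 21,000 zł = 1,240,000 zł
  Exemption: 20% × (1,240,000 zł − 614,000 zł) = 125,200 zł ≥ 80,000 zł, so the exemption is fully phased out
  Base: 1,240,000 zł − 0 zł = 1,240,000 zł
  1,240,000 zł × 12% = 148,800 zł

Excess of alternative minimum tax over regular tax: 148,800 zł − 108,120 zł = 40,680 zł.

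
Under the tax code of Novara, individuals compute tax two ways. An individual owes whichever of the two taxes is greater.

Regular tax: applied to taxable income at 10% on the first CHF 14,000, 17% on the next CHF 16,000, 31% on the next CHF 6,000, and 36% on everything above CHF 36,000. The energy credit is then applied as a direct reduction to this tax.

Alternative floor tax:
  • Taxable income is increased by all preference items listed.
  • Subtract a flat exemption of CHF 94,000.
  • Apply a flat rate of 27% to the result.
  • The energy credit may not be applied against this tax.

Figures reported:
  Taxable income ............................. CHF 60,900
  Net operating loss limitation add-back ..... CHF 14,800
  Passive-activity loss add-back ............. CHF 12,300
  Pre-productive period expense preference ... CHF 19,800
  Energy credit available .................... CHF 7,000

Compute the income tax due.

Alternative floor tax:
  Adjusted income: CHF 60,900 + CHF 14,800 + CHF 12,300 + CHF 19,800 = CHF 107,800
  Less exemption CHF 94,000 → base CHF 13,800
  CHF 13,800 × 27% = CHF 3,726

Regular tax:
  CHF 14,000 × 10% = CHF 1,400
  CHF 16,000 × 17% = CHF 2,720
  CHF 6,000 × 31% = CHF 1,860
  CHF 24,900 × 36% = CHF 8,964
  → CHF 14,944
  Less energy credit CHF 7,000 → CHF 7,944

CHF 7,944 > CHF 3,726, so the regular tax governs.

CHF 7,944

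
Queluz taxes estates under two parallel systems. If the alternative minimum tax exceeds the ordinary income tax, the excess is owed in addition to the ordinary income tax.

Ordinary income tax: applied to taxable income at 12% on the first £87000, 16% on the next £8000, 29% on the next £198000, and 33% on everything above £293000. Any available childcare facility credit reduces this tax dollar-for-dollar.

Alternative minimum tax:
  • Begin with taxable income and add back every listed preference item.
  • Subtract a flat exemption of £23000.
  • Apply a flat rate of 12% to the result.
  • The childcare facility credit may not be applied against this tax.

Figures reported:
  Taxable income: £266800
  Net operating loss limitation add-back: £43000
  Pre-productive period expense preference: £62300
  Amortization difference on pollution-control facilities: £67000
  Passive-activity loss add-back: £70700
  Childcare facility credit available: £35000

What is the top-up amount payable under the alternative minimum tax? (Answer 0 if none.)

Ordinary income tax:
  £87000 × 12% = £10440
  £8000 × 16% = £1280
  £171800 × 29% = £49822
  → £61542
  Less childcare facility credit £35000 → £26542

Alternative minimum tax:
  Adjusted income: £266800 + £43000 + £62300 + £67000 + £70700 = £509800
  Less exemption £23000 → base £486800
  £486800 × 12% = £58416

Excess of alternative minimum tax over ordinary income tax: £58416 − £26542 = £31874.

£31874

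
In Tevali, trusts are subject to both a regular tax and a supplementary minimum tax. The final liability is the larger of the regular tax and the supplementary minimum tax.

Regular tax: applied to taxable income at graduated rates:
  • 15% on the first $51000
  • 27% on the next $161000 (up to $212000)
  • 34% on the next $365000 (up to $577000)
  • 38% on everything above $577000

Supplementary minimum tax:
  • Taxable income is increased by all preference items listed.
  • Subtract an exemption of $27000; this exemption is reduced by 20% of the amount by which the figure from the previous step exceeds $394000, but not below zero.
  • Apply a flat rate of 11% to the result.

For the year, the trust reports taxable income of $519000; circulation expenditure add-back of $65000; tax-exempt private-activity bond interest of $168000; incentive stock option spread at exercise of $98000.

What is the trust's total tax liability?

Regular tax:
  $51000 × 15% = $7650
  $161000 × 27% = $43470
  $307000 × 34% = $104380
  → $155500

Supplementary minimum tax:
  Adjusted income: $519000 + $65000 + $168000 + $98000 = $850000
  Exemption: 20% × ($850000 − $394000) = $91200 ≥ $27000, so the exemption is fully phased out
  Base: $850000 − $0 = $850000
  $850000 × 11% = $93500

$155500 > $93500, so the regular tax governs.

$155500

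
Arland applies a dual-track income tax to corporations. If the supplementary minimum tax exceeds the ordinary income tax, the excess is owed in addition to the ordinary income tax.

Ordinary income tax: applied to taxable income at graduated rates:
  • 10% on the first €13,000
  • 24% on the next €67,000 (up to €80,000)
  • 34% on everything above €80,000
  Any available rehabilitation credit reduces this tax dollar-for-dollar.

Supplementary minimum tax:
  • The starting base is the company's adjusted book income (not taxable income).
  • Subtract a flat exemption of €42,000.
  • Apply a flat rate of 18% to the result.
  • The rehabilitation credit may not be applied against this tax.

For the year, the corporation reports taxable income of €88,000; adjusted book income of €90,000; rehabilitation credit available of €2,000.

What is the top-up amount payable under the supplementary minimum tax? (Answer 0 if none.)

€0

Ordinary income tax:
  €13,000 × 10% = €1,300
  €67,000 × 24% = €16,080
  €8,000 × 34% = €2,720
  → €20,100
  Less rehabilitation credit €2,000 → €18,100

Supplementary minimum tax:
  Base (adjusted book income): €90,000
  Less exemption €42,000 → base €48,000
  €48,000 × 18% = €8,640

€8,640 ≤ €18,100, so no add-on is due.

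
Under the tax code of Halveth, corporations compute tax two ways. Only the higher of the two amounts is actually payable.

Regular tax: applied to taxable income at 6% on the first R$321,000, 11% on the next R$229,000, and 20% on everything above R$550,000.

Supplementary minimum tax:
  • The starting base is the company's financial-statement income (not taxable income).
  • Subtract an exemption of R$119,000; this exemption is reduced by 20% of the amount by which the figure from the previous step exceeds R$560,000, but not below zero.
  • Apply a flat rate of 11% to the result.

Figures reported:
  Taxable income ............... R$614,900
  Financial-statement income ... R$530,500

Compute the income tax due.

R$57,430

Supplementary minimum tax:
  Base (financial-statement income): R$530,500
  Exemption: R$530,500 ≤ R$560,000, so full R$119,000 applies
  Base: R$530,500 − R$119,000 = R$411,500
  R$411,500 × 11% = R$45,265

Regular tax:
  R$321,000 × 6% = R$19,260
  R$229,000 × 11% = R$25,190
  R$64,900 × 20% = R$12,980
  → R$57,430

R$57,430 > R$45,265, so the regular tax governs.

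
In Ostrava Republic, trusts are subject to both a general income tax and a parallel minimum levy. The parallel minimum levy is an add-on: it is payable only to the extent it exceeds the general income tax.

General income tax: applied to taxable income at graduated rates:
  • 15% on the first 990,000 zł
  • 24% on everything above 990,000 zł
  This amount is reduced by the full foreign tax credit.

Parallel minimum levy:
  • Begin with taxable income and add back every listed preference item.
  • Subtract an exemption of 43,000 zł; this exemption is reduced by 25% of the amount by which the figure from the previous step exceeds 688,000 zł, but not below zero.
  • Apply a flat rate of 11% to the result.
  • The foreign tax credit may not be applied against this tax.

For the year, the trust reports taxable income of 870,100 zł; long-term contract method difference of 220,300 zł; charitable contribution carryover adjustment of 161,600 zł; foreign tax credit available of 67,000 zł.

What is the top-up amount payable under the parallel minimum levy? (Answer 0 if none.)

General income tax:
  870,100 zł × 15% = 130,515 zł
  Less foreign tax credit 67,000 zł → 63,515 zł

Parallel minimum levy:
  Adjusted income: 870,100 zł + 220,300 zł + 161,600 zł = 1,252,000 zł
  Exemption: 25% × (1,252,000 zł − 688,000 zł) = 141,000 zł ≥ 43,000 zł, so the exemption is fully phased out
  Base: 1,252,000 zł − 0 zł = 1,252,000 zł
  1,252,000 zł × 11% = 137,720 zł

Excess of parallel minimum levy over general income tax: 137,720 zł − 63,515 zł = 74,205 zł.

74,205 zł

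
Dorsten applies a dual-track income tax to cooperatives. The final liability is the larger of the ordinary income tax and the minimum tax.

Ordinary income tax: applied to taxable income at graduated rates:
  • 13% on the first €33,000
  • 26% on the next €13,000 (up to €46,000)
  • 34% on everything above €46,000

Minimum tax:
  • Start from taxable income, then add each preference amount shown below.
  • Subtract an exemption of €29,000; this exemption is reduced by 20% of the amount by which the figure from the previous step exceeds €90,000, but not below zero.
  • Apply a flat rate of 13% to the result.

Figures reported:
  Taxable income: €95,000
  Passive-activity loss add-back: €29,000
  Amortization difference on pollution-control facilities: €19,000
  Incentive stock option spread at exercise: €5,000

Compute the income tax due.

Ordinary income tax:
  €33,000 × 13% = €4,290
  €13,000 × 26% = €3,380
  €49,000 × 34% = €16,660
  → €24,330

Minimum tax:
  Adjusted income: €95,000 + €29,000 + €19,000 + €5,000 = €148,000
  Exemption: €29,000 − 20% × (€148,000 − €90,000) = €29,000 − €11,600 = €17,400
  Base: €148,000 − €17,400 = €130,600
  €130,600 × 13% = €16,978

€24,330 > €16,978, so the ordinary income tax governs.

€24,330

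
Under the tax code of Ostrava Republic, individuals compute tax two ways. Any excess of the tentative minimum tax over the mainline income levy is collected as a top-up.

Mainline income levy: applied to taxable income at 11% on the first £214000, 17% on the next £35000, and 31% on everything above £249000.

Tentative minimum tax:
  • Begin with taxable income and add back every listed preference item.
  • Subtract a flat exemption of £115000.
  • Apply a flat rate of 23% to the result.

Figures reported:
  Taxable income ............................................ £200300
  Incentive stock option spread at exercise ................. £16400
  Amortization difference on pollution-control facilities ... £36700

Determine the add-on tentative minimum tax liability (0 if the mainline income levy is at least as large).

Tentative minimum tax:
  Adjusted income: £200300 + £16400 + £36700 = £253400
  Less exemption £115000 → base £138400
  £138400 × 23% = £31832

Mainline income levy:
  £200300 × 11% = £22033

Excess of tentative minimum tax over mainline income levy: £31832 − £22033 = £9799.

£9799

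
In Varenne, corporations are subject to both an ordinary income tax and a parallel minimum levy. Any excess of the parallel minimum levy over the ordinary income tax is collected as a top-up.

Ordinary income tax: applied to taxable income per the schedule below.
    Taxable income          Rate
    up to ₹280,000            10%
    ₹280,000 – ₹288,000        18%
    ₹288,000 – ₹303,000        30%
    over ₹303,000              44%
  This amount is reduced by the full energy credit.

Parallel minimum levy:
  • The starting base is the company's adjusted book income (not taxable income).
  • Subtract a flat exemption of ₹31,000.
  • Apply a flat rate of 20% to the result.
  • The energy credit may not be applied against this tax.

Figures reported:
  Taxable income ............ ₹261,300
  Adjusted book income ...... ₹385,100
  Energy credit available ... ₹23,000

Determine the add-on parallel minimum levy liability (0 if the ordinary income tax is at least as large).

₹67,690

Parallel minimum levy:
  Base (adjusted book income): ₹385,100
  Less exemption ₹31,000 → base ₹354,100
  ₹354,100 × 20% = ₹70,820

Ordinary income tax:
  ₹261,300 × 10% = ₹26,130
  Less energy credit ₹23,000 → ₹3,130

Excess of parallel minimum levy over ordinary income tax: ₹70,820 − ₹3,130 = ₹67,690.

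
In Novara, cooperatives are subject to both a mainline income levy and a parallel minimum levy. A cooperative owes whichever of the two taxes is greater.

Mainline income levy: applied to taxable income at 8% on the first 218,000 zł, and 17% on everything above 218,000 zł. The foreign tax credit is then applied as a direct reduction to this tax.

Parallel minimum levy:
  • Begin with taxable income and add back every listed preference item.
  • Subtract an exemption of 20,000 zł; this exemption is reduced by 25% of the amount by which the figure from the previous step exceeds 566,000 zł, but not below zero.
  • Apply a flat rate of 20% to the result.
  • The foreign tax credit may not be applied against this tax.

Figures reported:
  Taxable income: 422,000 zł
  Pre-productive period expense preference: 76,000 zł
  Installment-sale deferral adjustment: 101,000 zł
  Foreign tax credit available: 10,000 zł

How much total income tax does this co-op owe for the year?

Parallel minimum levy:
  Adjusted income: 422,000 zł + 76,000 zł + 101,000 zł = 599,000 zł
  Exemption: 20,000 zł − 25% × (599,000 zł − 566,000 zł) = 20,000 zł − 8,250 zł = 11,750 zł
  Base: 599,000 zł − 11,750 zł = 587,250 zł
  587,250 zł × 20% = 117,450 zł

Mainline income levy:
  218,000 zł × 8% = 17,440 zł
  204,000 zł × 17% = 34,680 zł
  → 52,120 zł
  Less foreign tax credit 10,000 zł → 42,120 zł

117,450 zł > 42,120 zł, so the parallel minimum levy is the binding amount.

117,450 zł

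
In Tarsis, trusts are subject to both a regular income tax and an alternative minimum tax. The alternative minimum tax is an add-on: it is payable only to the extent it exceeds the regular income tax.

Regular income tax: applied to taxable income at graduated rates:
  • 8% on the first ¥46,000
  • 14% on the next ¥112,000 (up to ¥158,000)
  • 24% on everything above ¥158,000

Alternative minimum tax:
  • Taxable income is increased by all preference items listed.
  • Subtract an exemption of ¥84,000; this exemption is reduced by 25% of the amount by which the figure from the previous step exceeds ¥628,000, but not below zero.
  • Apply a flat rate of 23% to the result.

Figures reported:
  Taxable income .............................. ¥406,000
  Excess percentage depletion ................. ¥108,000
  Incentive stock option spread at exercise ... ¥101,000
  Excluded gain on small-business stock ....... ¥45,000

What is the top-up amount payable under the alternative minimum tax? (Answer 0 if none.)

Alternative minimum tax:
  Adjusted income: ¥406,000 + ¥108,000 + ¥101,000 + ¥45,000 = ¥660,000
  Exemption: ¥84,000 − 25% × (¥660,000 − ¥628,000) = ¥84,000 − ¥8,000 = ¥76,000
  Base: ¥660,000 − ¥76,000 = ¥584,000
  ¥584,000 × 23% = ¥134,320

Regular income tax:
  ¥46,000 × 8% = ¥3,680
  ¥112,000 × 14% = ¥15,680
  ¥248,000 × 24% = ¥59,520
  → ¥78,880

Excess of alternative minimum tax over regular income tax: ¥134,320 − ¥78,880 = ¥55,440.

¥55,440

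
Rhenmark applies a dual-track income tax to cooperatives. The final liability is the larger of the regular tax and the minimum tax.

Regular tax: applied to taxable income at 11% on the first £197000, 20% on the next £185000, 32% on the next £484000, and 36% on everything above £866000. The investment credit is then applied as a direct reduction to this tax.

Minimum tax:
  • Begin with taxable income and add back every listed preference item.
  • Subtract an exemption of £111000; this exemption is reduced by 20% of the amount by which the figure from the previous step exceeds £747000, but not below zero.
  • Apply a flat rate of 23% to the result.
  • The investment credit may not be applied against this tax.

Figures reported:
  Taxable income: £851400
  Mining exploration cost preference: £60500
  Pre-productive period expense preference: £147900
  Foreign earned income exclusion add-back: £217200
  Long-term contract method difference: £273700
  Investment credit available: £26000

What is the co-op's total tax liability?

£356661

Minimum tax:
  Adjusted income: £851400 + £60500 + £147900 + £217200 + £273700 = £1550700
  Exemption: 20% × (£1550700 − £747000) = £160740 ≥ £111000, so the exemption is fully phased out
  Base: £1550700 − £0 = £1550700
  £1550700 × 23% = £356661

Regular tax:
  £197000 × 11% = £21670
  £185000 × 20% = £37000
  £469400 × 32% = £150208
  → £208878
  Less investment credit £26000 → £182878

£356661 > £182878, so the minimum tax is the binding amount.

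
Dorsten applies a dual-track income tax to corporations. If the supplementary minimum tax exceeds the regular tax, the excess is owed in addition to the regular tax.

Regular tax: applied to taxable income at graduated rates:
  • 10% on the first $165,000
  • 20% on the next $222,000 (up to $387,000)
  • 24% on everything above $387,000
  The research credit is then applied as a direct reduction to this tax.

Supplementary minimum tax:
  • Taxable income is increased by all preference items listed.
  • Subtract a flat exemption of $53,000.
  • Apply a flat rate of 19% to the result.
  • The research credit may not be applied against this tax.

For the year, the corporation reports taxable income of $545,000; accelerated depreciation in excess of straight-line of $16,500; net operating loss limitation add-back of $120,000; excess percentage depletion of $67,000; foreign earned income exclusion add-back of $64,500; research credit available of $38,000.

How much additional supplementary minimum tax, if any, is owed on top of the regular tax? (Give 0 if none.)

Supplementary minimum tax:
  Adjusted income: $545,000 + $16,500 + $120,000 + $67,000 + $64,500 = $813,000
  Less exemption $53,000 → base $760,000
  $760,000 × 19% = $144,400

Regular tax:
  $165,000 × 10% = $16,500
  $222,000 × 20% = $44,400
  $158,000 × 24% = $37,920
  → $98,820
  Less research credit $38,000 → $60,820

Excess of supplementary minimum tax over regular tax: $144,400 − $60,820 = $83,580.

$83,580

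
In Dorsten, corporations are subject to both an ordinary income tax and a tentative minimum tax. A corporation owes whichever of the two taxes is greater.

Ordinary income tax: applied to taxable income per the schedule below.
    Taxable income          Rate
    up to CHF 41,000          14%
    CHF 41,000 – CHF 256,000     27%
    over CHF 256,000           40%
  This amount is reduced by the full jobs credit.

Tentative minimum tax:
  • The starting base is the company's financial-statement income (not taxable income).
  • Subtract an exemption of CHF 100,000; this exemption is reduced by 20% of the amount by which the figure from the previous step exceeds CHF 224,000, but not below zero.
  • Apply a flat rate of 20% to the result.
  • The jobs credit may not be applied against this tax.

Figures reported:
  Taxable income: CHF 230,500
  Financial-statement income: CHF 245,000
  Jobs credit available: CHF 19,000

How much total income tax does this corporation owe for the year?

Tentative minimum tax:
  Base (financial-statement income): CHF 245,000
  Exemption: CHF 100,000 − 20% × (CHF 245,000 − CHF 224,000) = CHF 100,000 − CHF 4,200 = CHF 95,800
  Base: CHF 245,000 − CHF 95,800 = CHF 149,200
  CHF 149,200 × 20% = CHF 29,840

Ordinary income tax:
  CHF 41,000 × 14% = CHF 5,740
  CHF 189,500 × 27% = CHF 51,165
  → CHF 56,905
  Less jobs credit CHF 19,000 → CHF 37,905

CHF 37,905 > CHF 29,840, so the ordinary income tax governs.

CHF 37,905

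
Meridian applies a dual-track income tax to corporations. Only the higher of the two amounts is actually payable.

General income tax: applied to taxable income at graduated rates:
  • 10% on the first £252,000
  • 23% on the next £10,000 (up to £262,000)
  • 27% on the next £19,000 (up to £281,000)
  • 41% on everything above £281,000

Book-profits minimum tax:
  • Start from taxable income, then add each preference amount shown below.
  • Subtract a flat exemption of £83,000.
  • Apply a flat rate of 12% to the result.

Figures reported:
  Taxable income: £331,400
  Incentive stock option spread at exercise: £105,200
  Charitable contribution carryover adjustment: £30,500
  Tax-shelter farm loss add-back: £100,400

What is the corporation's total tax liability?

£58,140

General income tax:
  £252,000 × 10% = £25,200
  £10,000 × 23% = £2,300
  £19,000 × 27% = £5,130
  £50,400 × 41% = £20,664
  → £53,294

Book-profits minimum tax:
  Adjusted income: £331,400 + £105,200 + £30,500 + £100,400 = £567,500
  Less exemption £83,000 → base £484,500
  £484,500 × 12% = £58,140

£58,140 > £53,294, so the book-profits minimum tax is the binding amount.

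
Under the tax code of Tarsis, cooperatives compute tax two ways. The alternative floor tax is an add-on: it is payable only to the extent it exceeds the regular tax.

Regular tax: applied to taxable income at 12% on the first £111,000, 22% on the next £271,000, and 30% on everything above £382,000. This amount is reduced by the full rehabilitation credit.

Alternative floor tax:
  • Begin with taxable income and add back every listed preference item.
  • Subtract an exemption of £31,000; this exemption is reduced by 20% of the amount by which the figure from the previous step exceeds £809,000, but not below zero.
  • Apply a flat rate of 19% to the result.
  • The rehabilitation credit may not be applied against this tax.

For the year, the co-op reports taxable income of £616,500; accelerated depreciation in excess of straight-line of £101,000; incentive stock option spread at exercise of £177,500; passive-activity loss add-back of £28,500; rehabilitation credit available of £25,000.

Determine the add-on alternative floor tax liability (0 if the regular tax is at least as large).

£55,636

Alternative floor tax:
  Adjusted income: £616,500 + £101,000 + £177,500 + £28,500 = £923,500
  Exemption: £31,000 − 20% × (£923,500 − £809,000) = £31,000 − £22,900 = £8,100
  Base: £923,500 − £8,100 = £915,400
  £915,400 × 19% = £173,926

Regular tax:
  £111,000 × 12% = £13,320
  £271,000 × 22% = £59,620
  £234,500 × 30% = £70,350
  → £143,290
  Less rehabilitation credit £25,000 → £118,290

Excess of alternative floor tax over regular tax: £173,926 − £118,290 = £55,636.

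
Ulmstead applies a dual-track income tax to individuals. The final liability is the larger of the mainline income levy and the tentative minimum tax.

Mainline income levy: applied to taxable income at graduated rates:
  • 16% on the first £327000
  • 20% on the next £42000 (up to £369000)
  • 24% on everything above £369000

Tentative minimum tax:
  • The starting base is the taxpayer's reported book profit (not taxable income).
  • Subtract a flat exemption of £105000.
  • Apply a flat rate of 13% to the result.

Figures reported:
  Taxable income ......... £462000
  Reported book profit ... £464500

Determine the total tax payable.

£83040

Tentative minimum tax:
  Base (reported book profit): £464500
  Less exemption £105000 → base £359500
  £359500 × 13% = £46735

Mainline income levy:
  £327000 × 16% = £52320
  £42000 × 20% = £8400
  £93000 × 24% = £22320
  → £83040

£83040 > £46735, so the mainline income levy governs.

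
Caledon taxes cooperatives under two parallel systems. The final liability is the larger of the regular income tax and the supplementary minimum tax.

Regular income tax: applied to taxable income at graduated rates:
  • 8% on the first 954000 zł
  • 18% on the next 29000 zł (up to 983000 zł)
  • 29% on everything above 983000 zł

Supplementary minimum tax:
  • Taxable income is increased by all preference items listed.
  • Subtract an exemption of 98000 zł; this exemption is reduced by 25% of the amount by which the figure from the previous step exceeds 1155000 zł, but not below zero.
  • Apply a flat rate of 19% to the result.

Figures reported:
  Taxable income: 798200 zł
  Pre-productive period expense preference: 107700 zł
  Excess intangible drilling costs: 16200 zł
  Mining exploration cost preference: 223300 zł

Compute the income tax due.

Regular income tax:
  798200 zł × 8% = 63856 zł

Supplementary minimum tax:
  Adjusted income: 798200 zł + 107700 zł + 16200 zł + 223300 zł = 1145400 zł
  Exemption: 1145400 zł ≤ 1155000 zł, so full 98000 zł applies
  Base: 1145400 zł − 98000 zł = 1047400 zł
  1047400 zł × 19% = 199006 zł

199006 zł > 63856 zł, so the supplementary minimum tax is the binding amount.

199006 zł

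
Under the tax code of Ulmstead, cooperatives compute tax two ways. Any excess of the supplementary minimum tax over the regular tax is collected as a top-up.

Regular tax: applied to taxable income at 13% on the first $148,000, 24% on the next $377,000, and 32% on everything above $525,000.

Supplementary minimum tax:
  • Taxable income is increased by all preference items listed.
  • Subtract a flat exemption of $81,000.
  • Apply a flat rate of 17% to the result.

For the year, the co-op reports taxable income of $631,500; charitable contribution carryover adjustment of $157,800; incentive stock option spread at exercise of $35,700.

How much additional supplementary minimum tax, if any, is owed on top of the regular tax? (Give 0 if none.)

Regular tax:
  $148,000 × 13% = $19,240
  $377,000 × 24% = $90,480
  $106,500 × 32% = $34,080
  → $143,800

Supplementary minimum tax:
  Adjusted income: $631,500 + $157,800 + $35,700 = $825,000
  Less exemption $81,000 → base $744,000
  $744,000 × 17% = $126,480

$126,480 ≤ $143,800, so no add-on is due.

$0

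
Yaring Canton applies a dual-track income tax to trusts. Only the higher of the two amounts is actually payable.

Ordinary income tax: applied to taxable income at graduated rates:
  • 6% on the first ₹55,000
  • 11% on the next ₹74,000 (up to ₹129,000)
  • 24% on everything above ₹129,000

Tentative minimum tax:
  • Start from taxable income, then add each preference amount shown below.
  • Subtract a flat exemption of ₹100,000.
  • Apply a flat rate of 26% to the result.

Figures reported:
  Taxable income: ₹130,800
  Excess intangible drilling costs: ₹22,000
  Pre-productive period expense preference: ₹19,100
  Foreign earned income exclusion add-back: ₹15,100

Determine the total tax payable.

₹22,620

Tentative minimum tax:
  Adjusted income: ₹130,800 + ₹22,000 + ₹19,100 + ₹15,100 = ₹187,000
  Less exemption ₹100,000 → base ₹87,000
  ₹87,000 × 26% = ₹22,620

Ordinary income tax:
  ₹55,000 × 6% = ₹3,300
  ₹74,000 × 11% = ₹8,140
  ₹1,800 × 24% = ₹432
  → ₹11,872

₹22,620 > ₹11,872, so the tentative minimum tax is the binding amount.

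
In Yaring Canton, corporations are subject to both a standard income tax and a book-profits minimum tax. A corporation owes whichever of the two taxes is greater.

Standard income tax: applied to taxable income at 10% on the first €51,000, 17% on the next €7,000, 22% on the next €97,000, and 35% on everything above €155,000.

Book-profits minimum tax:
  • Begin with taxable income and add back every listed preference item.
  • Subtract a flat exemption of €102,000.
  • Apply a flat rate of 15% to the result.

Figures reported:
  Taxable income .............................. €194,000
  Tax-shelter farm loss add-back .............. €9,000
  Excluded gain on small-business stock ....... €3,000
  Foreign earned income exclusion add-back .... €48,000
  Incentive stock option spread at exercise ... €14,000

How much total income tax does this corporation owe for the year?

€41,280

Book-profits minimum tax:
  Adjusted income: €194,000 + €9,000 + €3,000 + €48,000 + €14,000 = €268,000
  Less exemption €102,000 → base €166,000
  €166,000 × 15% = €24,900

Standard income tax:
  €51,000 × 10% = €5,100
  €7,000 × 17% = €1,190
  €97,000 × 22% = €21,340
  €39,000 × 35% = €13,650
  → €41,280

€41,280 > €24,900, so the standard income tax governs.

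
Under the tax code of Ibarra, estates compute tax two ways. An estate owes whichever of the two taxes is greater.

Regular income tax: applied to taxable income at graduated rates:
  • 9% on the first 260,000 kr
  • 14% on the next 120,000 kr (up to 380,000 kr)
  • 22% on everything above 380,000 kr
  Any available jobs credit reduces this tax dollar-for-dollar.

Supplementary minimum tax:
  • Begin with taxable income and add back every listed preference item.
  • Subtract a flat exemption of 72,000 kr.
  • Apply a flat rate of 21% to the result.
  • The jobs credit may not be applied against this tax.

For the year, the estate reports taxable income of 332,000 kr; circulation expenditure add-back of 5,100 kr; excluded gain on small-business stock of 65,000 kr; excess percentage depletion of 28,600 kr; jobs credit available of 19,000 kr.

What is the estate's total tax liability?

Supplementary minimum tax:
  Adjusted income: 332,000 kr + 5,100 kr + 65,000 kr + 28,600 kr = 430,700 kr
  Less exemption 72,000 kr → base 358,700 kr
  358,700 kr × 21% = 75,327 kr

Regular income tax:
  260,000 kr × 9% = 23,400 kr
  72,000 kr × 14% = 10,080 kr
  → 33,480 kr
  Less jobs credit 19,000 kr → 14,480 kr

75,327 kr > 14,480 kr, so the supplementary minimum tax is the binding amount.

75,327 kr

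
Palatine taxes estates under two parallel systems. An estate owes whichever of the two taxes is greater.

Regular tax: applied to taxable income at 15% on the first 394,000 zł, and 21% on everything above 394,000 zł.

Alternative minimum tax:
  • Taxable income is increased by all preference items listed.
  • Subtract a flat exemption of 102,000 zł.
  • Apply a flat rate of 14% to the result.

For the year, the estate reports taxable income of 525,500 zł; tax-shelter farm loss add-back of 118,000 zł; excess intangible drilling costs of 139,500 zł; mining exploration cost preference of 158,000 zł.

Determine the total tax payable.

Alternative minimum tax:
  Adjusted income: 525,500 zł + 118,000 zł + 139,500 zł + 158,000 zł = 941,000 zł
  Less exemption 102,000 zł → base 839,000 zł
  839,000 zł × 14% = 117,460 zł

Regular tax:
  394,000 zł × 15% = 59,100 zł
  131,500 zł × 21% = 27,615 zł
  → 86,715 zł

117,460 zł > 86,715 zł, so the alternative minimum tax is the binding amount.

117,460 zł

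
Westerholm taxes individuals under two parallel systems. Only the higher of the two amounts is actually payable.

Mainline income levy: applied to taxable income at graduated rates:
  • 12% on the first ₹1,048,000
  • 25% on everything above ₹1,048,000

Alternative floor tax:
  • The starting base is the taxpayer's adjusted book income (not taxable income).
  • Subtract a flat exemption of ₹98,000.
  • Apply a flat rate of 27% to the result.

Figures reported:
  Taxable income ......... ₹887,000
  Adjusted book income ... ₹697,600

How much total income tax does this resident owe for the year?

Alternative floor tax:
  Base (adjusted book income): ₹697,600
  Less exemption ₹98,000 → base ₹599,600
  ₹599,600 × 27% = ₹161,892

Mainline income levy:
  ₹887,000 × 12% = ₹106,440

₹161,892 > ₹106,440, so the alternative floor tax is the binding amount.

₹161,892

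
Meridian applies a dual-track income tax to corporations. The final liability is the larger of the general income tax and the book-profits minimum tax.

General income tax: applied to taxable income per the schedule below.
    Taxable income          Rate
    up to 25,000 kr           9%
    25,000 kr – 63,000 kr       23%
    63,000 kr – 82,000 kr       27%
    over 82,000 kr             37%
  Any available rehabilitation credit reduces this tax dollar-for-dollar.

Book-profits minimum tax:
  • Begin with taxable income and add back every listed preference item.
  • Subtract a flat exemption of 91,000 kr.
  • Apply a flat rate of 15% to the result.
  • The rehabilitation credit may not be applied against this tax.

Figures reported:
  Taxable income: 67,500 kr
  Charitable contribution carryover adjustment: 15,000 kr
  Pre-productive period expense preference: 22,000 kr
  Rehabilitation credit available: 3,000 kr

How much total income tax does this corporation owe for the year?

9,205 kr

General income tax:
  25,000 kr × 9% = 2,250 kr
  38,000 kr × 23% = 8,740 kr
  4,500 kr × 27% = 1,215 kr
  → 12,205 kr
  Less rehabilitation credit 3,000 kr → 9,205 kr

Book-profits minimum tax:
  Adjusted income: 67,500 kr + 15,000 kr + 22,000 kr = 104,500 kr
  Less exemption 91,000 kr → base 13,500 kr
  13,500 kr × 15% = 2,025 kr

9,205 kr > 2,025 kr, so the general income tax governs.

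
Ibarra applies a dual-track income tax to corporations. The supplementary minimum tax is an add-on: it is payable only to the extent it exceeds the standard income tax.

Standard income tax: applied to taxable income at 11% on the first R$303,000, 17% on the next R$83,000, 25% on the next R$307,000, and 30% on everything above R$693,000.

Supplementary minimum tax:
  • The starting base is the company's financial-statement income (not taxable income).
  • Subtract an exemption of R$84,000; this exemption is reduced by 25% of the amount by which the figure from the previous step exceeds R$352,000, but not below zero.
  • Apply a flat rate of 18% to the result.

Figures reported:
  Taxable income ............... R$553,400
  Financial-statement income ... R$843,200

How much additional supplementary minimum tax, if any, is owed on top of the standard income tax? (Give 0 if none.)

R$62,486

Supplementary minimum tax:
  Base (financial-statement income): R$843,200
  Exemption: 25% × (R$843,200 − R$352,000) = R$122,800 ≥ R$84,000, so the exemption is fully phased out
  Base: R$843,200 − R$0 = R$843,200
  R$843,200 × 18% = R$151,776

Standard income tax:
  R$303,000 × 11% = R$33,330
  R$83,000 × 17% = R$14,110
  R$167,400 × 25% = R$41,850
  → R$89,290

Excess of supplementary minimum tax over standard income tax: R$151,776 − R$89,290 = R$62,486.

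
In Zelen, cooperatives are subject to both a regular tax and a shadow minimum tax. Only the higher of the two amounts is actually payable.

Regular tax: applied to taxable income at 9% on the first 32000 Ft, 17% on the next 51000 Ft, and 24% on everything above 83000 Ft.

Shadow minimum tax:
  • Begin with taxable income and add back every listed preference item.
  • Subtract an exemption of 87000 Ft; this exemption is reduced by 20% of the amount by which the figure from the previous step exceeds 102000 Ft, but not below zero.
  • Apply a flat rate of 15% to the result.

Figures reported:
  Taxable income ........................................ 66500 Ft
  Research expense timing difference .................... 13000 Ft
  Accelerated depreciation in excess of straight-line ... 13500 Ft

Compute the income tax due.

Shadow minimum tax:
  Adjusted income: 66500 Ft + 13000 Ft + 13500 Ft = 93000 Ft
  Exemption: 93000 Ft ≤ 102000 Ft, so full 87000 Ft applies
  Base: 93000 Ft − 87000 Ft = 6000 Ft
  6000 Ft × 15% = 900 Ft

Regular tax:
  32000 Ft × 9% = 2880 Ft
  34500 Ft × 17% = 5865 Ft
  → 8745 Ft

8745 Ft > 900 Ft, so the regular tax governs.

8745 Ft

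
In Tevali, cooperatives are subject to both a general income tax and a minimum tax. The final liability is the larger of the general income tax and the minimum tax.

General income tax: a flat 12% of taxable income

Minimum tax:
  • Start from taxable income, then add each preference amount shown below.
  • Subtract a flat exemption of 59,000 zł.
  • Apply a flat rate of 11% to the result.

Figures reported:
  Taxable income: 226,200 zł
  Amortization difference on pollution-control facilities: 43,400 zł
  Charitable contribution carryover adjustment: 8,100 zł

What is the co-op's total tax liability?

27,144 zł

General income tax:
  226,200 zł × 12% = 27,144 zł

Minimum tax:
  Adjusted income: 226,200 zł + 43,400 zł + 8,100 zł = 277,700 zł
  Less exemption 59,000 zł → base 218,700 zł
  218,700 zł × 11% = 24,057 zł

27,144 zł > 24,057 zł, so the general income tax governs.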